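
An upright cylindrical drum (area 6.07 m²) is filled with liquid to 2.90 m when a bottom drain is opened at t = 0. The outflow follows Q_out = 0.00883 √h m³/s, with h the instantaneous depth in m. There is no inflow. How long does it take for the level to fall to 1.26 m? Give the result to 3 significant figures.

Accumulation of liquid (constant cross-section A): A dh/dt = −0.00883 √h.
This is separable: 2 d(√h)/dt = −0.00883/A, so √h = √h₀ − (0.00883/(2A)) t.
t = 2A(√h₀ − √h)/0.00883 = 2·6.07·(√2.90 − √1.26)/0.00883
  = 12.140 × (1.7029 − 1.1225) / 0.00883 = 798.02 s.

798 s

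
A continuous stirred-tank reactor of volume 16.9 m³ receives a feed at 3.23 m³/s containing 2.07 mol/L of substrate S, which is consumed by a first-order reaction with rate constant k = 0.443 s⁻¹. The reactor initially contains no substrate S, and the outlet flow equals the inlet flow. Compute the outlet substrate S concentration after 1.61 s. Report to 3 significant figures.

0.399 mol/L

V dC/dt = Q(C_in − C) − k V C.
dC/dt = (Q/V) C_in − (Q/V + k) C; effective rate a = Q/V + k = 0.19112 + 0.443 = 0.63412 s⁻¹.
C_ss = Q C_in/(Q + kV) = 0.62390 mol/L; C(t) = C_ss + (C₀ − C_ss) e^(−a t).
C(1.61) = 0.62390 + (-0.62390)·e^(−0.63412·1.61) = 0.62390 + (-0.62390)·0.36026 = 0.39913 mol/L.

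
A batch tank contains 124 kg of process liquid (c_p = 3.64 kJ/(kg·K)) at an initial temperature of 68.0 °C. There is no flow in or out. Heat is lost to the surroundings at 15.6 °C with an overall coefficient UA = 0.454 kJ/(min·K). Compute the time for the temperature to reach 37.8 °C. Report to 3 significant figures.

854 min

Lumped-capacitance energy balance: M c_p dT/dt = UA(T_amb − T).
τ = M c_p/UA = 994.19 min; T_ss = T_amb = 15.600 °C.
T(t) = T_ss + (T₀ − T_ss)e^(−t/τ); set T = 37.8:
t = −τ ln[(T − T_ss)/(T₀ − T_ss)] = −994.19 · ln(0.42366) = 853.82 min.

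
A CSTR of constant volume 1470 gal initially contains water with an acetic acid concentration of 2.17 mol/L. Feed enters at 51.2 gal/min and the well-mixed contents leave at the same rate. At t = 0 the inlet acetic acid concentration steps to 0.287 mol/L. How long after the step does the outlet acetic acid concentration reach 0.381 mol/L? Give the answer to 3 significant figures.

86.1 min

Species balance: V dC/dt = Q(C_in − C) ⇒ τ = V/Q = 28.711 min.
C(t) = C_in + (C₀ − C_in) e^(−t/τ). Set C = 0.381 and solve for t:
e^(−t/τ) = (C − C_in)/(C₀ − C_in) = (0.381 − 0.287)/(2.17 − 0.287) = 0.049920
t = −τ ln(…) = 28.711 × 2.9973 = 86.056 min.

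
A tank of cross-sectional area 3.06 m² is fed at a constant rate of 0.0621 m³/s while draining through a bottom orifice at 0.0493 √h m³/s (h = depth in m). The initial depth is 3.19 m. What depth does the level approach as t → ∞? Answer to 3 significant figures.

1.59 m

A dh/dt = Q_in − 0.0493 √h. Steady state requires inflow = outflow:
Q_in = 0.0493 √h_ss ⇒ √h_ss = 0.0621/0.0493 = 1.2596.
h_ss = 1.2596² = 1.5867 m. (Since h₀ = 3.19 m > h_ss, the level will fall toward this value.)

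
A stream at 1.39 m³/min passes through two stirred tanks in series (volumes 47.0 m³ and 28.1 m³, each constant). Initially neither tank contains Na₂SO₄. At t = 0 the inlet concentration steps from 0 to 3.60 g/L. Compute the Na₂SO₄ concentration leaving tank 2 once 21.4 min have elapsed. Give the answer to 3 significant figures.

0.703 g/L

Species balance on tank i: dCᵢ/dt = (Cᵢ₋₁ − Cᵢ)/τᵢ with τᵢ = Vᵢ/Q.
τ₁ = 47.0/1.39 = 33.813 min; τ₂ = 28.1/1.39 = 20.216 min.
Tank 1: C₁ = C_in(1 − e^(−t/τ₁)). Tank 2 (τ₁ ≠ τ₂): C₂ = C_in[1 − (τ₁ e^(−t/τ₁) − τ₂ e^(−t/τ₂))/(τ₁ − τ₂)].
At t = 21.4: e^(−t/τ₁) = 0.53105, e^(−t/τ₂) = 0.34695.
C₂ = 3.60·[1 − (33.813·0.53105 − 20.216·0.34695)/(13.597)] = 3.60·0.19523 = 0.70282 g/L.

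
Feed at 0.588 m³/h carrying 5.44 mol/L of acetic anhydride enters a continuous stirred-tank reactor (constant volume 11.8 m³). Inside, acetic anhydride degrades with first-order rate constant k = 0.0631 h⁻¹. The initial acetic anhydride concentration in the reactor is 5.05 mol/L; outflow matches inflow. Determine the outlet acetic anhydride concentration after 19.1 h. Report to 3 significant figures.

2.71 mol/L

V dC/dt = Q(C_in − C) − k V C.
This is linear with rate a = Q/V + k = 0.11293 h⁻¹.
C_ss = Q C_in/(Q + kV) = 2.4004 mol/L; C(t) = C_ss + (C₀ − C_ss) e^(−a t).
C(19.1) = 2.4004 + (2.6496)·e^(−0.11293·19.1) = 2.4004 + (2.6496)·0.11567 = 2.7069 mol/L.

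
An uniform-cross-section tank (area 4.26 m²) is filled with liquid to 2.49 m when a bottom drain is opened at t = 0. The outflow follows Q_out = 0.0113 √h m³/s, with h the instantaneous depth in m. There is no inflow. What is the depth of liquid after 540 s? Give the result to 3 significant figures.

0.743 m

A dh/dt = −Q_out = −0.0113 √h.
This is separable: 2 d(√h)/dt = −0.0113/A, so √h = √h₀ − (0.0113/(2A)) t.
√h = √2.49 − 0.0113·540/(2·4.26) = 1.5780 − 0.71620 = 0.86178.
h = 0.86178² = 0.74266 m.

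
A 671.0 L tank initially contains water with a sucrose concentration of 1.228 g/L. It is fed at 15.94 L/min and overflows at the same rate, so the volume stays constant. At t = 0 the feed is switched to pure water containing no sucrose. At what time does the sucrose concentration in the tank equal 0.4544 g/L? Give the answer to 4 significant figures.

Species balance: V dC/dt = Q(C_in − C) ⇒ τ = V/Q = 42.0954 min.
C(t) = C_in + (C₀ − C_in) e^(−t/τ). Set C = 0.4544 and solve for t:
e^(−t/τ) = (C − C_in)/(C₀ − C_in) = (0.4544 − 0)/(1.228 − 0) = 0.370033
t = −τ ln(…) = 42.0954 × 0.994164 = 41.8497 min.

41.85 min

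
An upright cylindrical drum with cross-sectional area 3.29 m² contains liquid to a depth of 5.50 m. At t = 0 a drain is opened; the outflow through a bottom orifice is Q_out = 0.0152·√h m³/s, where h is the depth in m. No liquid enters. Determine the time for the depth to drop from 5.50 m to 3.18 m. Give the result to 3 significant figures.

243 s

Volume balance on the tank: A dh/dt = −0.0152 √h.
∫ h^(−1/2) dh = −(0.0152/A) ∫ dt, giving 2√h = 2√h₀ − (0.0152/A) t.
t = 2A(√h₀ − √h)/0.0152 = 2·3.29·(√5.50 − √3.18)/0.0152
  = 6.5800 × (2.3452 − 1.7833) / 0.0152 = 243.27 s.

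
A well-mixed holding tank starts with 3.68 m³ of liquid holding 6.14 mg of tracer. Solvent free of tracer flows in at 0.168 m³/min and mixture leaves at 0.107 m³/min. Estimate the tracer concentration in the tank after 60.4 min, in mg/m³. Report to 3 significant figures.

0.247 mg/m³

Total volume: dV/dt = Q_in − Q_out = 0.061000 m³/min, so V(t) = 3.68 + 0.061000 t and V(60.4) = 7.3644 m³.
No tracer enters, so dm/dt = −Q_out · (m/V).
Separate: dm/m = −Q_out dt/V(t) ⇒ ln(m/m₀) = −(Q_out/(Q_in−Q_out)) ln(V/V₀).
m = m₀ (V₀/V)^(Q_out/(Q_in−Q_out)) = 6.14 × (3.68/7.3644)^(1.7541) = 1.8183 mg.
C = m/V = 1.8183/7.3644 = 0.24691 mg/m³.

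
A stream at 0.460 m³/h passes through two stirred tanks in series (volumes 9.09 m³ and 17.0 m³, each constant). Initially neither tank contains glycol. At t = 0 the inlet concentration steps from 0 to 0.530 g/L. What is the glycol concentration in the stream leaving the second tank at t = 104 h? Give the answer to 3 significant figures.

0.465 g/L

Each tank obeys Vᵢ dCᵢ/dt = Q(Cᵢ₋₁ − Cᵢ), so τᵢ = Vᵢ/Q.
τ₁ = 9.09/0.460 = 19.761 h; τ₂ = 17.0/0.460 = 36.957 h.
Solving the cascade with C₁(0)=C₂(0)=0 gives C₂(t) = C_in[1 − (τ₁ e^(−t/τ₁) − τ₂ e^(−t/τ₂))/(τ₁ − τ₂)].
At t = 104: e^(−t/τ₁) = 0.0051801, e^(−t/τ₂) = 0.059958.
C₂ = 0.530·[1 − (19.761·0.0051801 − 36.957·0.059958)/(-17.196)] = 0.530·0.87709 = 0.46486 g/L.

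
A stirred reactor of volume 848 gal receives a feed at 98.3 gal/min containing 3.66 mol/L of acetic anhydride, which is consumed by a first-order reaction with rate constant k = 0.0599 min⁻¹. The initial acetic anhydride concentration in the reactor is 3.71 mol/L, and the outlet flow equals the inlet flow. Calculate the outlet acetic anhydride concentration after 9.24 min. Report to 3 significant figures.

Accumulation = in − out − consumed: V dC/dt = Q C_in − Q C − k V C.
This is linear with rate a = Q/V + k = 0.17582 min⁻¹.
C_ss = Q C_in/(Q + kV) = 2.4131 mol/L; C(t) = C_ss + (C₀ − C_ss) e^(−a t).
C(9.24) = 2.4131 + (1.2969)·e^(−0.17582·9.24) = 2.4131 + (1.2969)·0.19700 = 2.6686 mol/L.

2.67 mol/L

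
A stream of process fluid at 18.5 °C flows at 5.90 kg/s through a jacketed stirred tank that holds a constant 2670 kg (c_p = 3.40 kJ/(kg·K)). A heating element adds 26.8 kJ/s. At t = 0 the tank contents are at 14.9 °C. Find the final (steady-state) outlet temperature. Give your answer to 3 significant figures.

First-law balance (no shaft work): M c_p dT/dt = ṁ c_p (T_in − T) + 26.8.
At steady state dT/dt = 0 ⇒ T_ss = T_in + Q̇/(ṁ c_p) = 18.5 + 26.8/(5.90·3.40) = 19.836 °C.

19.8 °C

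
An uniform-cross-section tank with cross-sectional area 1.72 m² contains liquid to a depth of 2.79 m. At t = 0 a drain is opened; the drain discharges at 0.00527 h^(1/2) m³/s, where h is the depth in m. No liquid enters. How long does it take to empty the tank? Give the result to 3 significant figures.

1090 s

A dh/dt = −Q_out = −0.00527 √h.
∫ h^(−1/2) dh = −(0.00527/A) ∫ dt, giving 2√h = 2√h₀ − (0.00527/A) t.
Set h = 0: 2√h₀ = (0.00527/A) t_empty ⇒ t_empty = 2A√h₀/0.00527.
t_empty = 2·1.72·√2.79/0.00527 = 3.4400·1.6703/0.00527 = 1090.3 s.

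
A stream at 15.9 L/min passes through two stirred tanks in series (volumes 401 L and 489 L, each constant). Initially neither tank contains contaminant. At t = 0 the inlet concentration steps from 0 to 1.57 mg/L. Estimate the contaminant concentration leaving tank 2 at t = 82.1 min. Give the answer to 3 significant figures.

1.24 mg/L

Time constants: τᵢ = Vᵢ/Q for each well-mixed tank.
τ₁ = 401/15.9 = 25.220 min; τ₂ = 489/15.9 = 30.755 min.
Solving the cascade with C₁(0)=C₂(0)=0 gives C₂(t) = C_in[1 − (τ₁ e^(−t/τ₁) − τ₂ e^(−t/τ₂))/(τ₁ − τ₂)].
At t = 82.1: e^(−t/τ₁) = 0.038568, e^(−t/τ₂) = 0.069286.
C₂ = 1.57·[1 − (25.220·0.038568 − 30.755·0.069286)/(-5.5346)] = 1.57·0.79074 = 1.2415 mg/L.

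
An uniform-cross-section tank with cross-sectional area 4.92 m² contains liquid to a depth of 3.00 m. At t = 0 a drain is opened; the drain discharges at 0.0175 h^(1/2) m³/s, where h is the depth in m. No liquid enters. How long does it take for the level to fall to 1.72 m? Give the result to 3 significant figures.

236 s

With no inflow, A dh/dt = −0.0175 √h.
This is separable: 2 d(√h)/dt = −0.0175/A, so √h = √h₀ − (0.0175/(2A)) t.
t = 2A(√h₀ − √h)/0.0175 = 2·4.92·(√3.00 − √1.72)/0.0175
  = 9.8400 × (1.7321 − 1.3115) / 0.0175 = 236.48 s.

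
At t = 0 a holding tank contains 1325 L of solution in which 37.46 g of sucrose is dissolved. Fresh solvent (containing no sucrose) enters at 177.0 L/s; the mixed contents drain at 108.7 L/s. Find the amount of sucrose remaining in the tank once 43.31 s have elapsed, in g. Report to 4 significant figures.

Total volume: dV/dt = Q_in − Q_out = 68.3000 L/s, so V(t) = 1325 + 68.3000 t and V(43.31) = 4283.07 L.
Solute balance: dm/dt = 0 − Q_out C = −Q_out m/V(t).
dm/m = −Q_out dt/(V₀ + 68.3000 t); integrating gives ln(m/m₀) = −(Q_out/(Q_in−Q_out)) ln(V/V₀).
m = m₀ (V₀/V)^(Q_out/(Q_in−Q_out)) = 37.46 × (1325/4283.07)^(1.59151) = 5.78937 g.

5.789 g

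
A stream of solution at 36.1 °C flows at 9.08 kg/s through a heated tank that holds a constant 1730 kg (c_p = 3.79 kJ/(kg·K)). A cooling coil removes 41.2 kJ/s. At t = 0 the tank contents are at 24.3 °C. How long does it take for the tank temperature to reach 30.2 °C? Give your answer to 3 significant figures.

M c_p dT/dt = ṁ c_p (T_in − T) − Q̇.
τ = M/ṁ = 190.53 s; T_ss = T_in − Q̇/(ṁ c_p) = 34.903 °C.
T(t) = T_ss + (T₀ − T_ss) e^(−t/τ). Set T = 30.2:
e^(−t/τ) = (30.2 − 34.903)/(24.3 − 34.903) = 0.44354
t = −190.53 · ln(0.44354) = 154.89 s.

155 s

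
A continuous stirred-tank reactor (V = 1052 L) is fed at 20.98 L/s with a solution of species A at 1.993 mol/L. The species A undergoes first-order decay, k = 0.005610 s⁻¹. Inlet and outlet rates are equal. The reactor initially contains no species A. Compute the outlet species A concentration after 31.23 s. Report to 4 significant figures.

Species balance: V dC/dt = Q C_in − Q C − k V C.
dC/dt = (Q/V) C_in − (Q/V + k) C; effective rate a = Q/V + k = 0.0199430 + 0.005610 = 0.0255530 s⁻¹.
C_ss = Q C_in/(Q + kV) = 1.55545 mol/L; C(t) = C_ss + (C₀ − C_ss) e^(−a t).
C(31.23) = 1.55545 + (-1.55545)·e^(−0.0255530·31.23) = 1.55545 + (-1.55545)·0.450220 = 0.855155 mol/L.

0.8552 mol/L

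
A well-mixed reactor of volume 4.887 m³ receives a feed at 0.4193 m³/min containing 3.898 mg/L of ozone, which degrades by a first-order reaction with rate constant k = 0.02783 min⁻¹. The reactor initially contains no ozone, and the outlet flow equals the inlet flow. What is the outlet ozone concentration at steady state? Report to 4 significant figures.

2.943 mg/L

Accumulation = in − out − consumed: V dC/dt = Q C_in − Q C − k V C.
Steady state (dC/dt = 0): C_ss = Q C_in/(Q + kV) = C_in/(1 + kV/Q).
C_ss = 0.4193·3.898/(0.4193 + 0.02783·4.887) = 1.63443/0.555305 = 2.94330 mg/L.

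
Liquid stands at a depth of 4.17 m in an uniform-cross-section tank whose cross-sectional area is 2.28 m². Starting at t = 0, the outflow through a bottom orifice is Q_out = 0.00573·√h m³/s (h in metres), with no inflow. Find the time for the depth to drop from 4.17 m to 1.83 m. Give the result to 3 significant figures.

549 s

With no inflow, A dh/dt = −0.00573 √h.
Separate and integrate: 2(√h − √h₀) = −(0.00573/A) t.
t = 2A(√h₀ − √h)/0.00573 = 2·2.28·(√4.17 − √1.83)/0.00573
  = 4.5600 × (2.0421 − 1.3528) / 0.00573 = 548.54 s.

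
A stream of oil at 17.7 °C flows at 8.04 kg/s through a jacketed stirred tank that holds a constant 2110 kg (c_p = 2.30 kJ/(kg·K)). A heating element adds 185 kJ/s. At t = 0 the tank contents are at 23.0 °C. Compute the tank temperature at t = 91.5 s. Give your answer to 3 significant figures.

Energy balance: M c_p dT/dt = ṁ c_p (T_in − T) + 185.
τ = M/ṁ = 262.44 s; T_ss = T_in + Q̇/(ṁ c_p) = 17.7 + 185/(8.04·2.30) = 27.704 °C.
T approaches T_ss exponentially: T(t) = T_ss + (T₀ − T_ss) e^(−t/τ).
T(91.5) = 27.704 + (-4.7043)·e^(−91.5/262.44) = 27.704 + (-4.7043)·0.70564 = 24.385 °C.

24.4 °C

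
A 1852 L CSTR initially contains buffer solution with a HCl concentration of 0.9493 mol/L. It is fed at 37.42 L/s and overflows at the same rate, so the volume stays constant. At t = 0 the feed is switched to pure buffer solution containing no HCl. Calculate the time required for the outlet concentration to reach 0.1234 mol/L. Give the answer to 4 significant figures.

101.0 s

Species balance: V dC/dt = Q(C_in − C) ⇒ τ = V/Q = 49.4923 s.
C(t) = C_in + (C₀ − C_in) e^(−t/τ). Set C = 0.1234 and solve for t:
e^(−t/τ) = (C − C_in)/(C₀ − C_in) = (0.1234 − 0)/(0.9493 − 0) = 0.129991
t = −τ ln(…) = 49.4923 × 2.04029 = 100.979 s.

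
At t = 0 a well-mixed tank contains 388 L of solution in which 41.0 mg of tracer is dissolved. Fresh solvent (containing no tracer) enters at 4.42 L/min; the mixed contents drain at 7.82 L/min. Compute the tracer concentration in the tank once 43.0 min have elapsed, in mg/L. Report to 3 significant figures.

Total volume: dV/dt = Q_in − Q_out = -3.4000 L/min, so V(t) = 388 − 3.4000 t and V(43.0) = 241.80 L.
Species balance (pure solvent in): dm/dt = −Q_out · m/V(t).
dm/m = −Q_out dt/(V₀ − 3.4000 t); integrating gives ln(m/m₀) = −(Q_out/(Q_in−Q_out)) ln(V/V₀).
m = m₀ (V₀/V)^(Q_out/(Q_in−Q_out)) = 41.0 × (388/241.80)^(-2.3000) = 13.817 mg.
C = m/V = 13.817/241.80 = 0.057143 mg/L.

0.0571 mg/L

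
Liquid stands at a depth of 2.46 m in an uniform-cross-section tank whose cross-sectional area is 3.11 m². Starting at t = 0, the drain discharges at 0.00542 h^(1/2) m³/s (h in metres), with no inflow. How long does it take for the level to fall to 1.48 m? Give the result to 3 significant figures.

404 s

Unsteady balance on liquid volume: A dh/dt = −0.00542 √h.
∫ h^(−1/2) dh = −(0.00542/A) ∫ dt, giving 2√h = 2√h₀ − (0.00542/A) t.
t = 2A(√h₀ − √h)/0.00542 = 2·3.11·(√2.46 − √1.48)/0.00542
  = 6.2200 × (1.5684 − 1.2166) / 0.00542 = 403.83 s.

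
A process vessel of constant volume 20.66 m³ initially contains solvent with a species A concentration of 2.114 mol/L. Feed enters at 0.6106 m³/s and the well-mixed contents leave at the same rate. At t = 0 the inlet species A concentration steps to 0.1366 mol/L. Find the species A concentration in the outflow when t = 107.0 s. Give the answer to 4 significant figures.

0.2203 mol/L

Species balance on the tank: V dC/dt = Q(C_in − C).
Rewrite as dC/dt + C/τ = C_in/τ, τ = V/Q = 33.8356 s.
Integrating: C(t) = C_in + (C₀ − C_in) e^(−t/τ).
C(107.0) = 0.1366 + (2.114 − 0.1366)·e^(−107.0/33.8356) = 0.1366 + (1.97740)·0.0423261 = 0.220296 mol/L.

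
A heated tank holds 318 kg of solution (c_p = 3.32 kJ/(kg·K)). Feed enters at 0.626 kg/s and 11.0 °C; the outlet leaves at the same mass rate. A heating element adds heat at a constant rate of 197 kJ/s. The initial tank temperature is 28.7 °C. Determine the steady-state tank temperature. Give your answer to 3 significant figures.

106 °C

Energy balance: M c_p dT/dt = ṁ c_p (T_in − T) + 197.
At steady state dT/dt = 0 ⇒ T_ss = T_in + Q̇/(ṁ c_p) = 11.0 + 197/(0.626·3.32) = 105.79 °C.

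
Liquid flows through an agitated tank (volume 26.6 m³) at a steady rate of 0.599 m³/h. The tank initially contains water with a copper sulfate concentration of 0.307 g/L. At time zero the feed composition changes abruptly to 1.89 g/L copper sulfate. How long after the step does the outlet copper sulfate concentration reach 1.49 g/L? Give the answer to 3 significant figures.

Transient balance on the dissolved component: V dC/dt = Q(C_in − C), so τ = V/Q = 44.407 h.
C(t) = C_in + (C₀ − C_in) e^(−t/τ). Set C = 1.49 and solve for t:
e^(−t/τ) = (C − C_in)/(C₀ − C_in) = (1.49 − 1.89)/(0.307 − 1.89) = 0.25268
t = −τ ln(…) = 44.407 × 1.3756 = 61.087 h.

61.1 h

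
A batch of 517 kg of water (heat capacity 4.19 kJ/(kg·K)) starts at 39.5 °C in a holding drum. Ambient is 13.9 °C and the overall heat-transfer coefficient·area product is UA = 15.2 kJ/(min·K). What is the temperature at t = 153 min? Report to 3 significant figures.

M c_p dT/dt = −UA(T − T_amb).
dT/dt = (T_ss − T)/τ with T_ss = T_amb = 13.900 °C, τ = M c_p/UA = 517·4.19/15.2 = 142.52 min.
Solution: T(t) = T_ss + (T₀ − T_ss) e^(−t/τ).
T(153) = 13.900 + (25.600)·0.34179 = 22.650 °C.

22.6 °C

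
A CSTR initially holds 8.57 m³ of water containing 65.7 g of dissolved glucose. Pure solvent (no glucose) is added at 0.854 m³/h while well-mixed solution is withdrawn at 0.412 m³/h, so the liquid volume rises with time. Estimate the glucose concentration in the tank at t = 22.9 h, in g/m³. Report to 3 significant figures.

1.70 g/m³

Let m(t) be the amount of glucose. Volume: V(t) = V₀ + (Q_in − Q_out) t = 8.57 + 0.44200 t; V(22.9) = 18.692 m³.
Solute balance: dm/dt = 0 − Q_out C = −Q_out m/V(t).
Separate: dm/m = −Q_out dt/V(t) ⇒ ln(m/m₀) = −(Q_out/(Q_in−Q_out)) ln(V/V₀).
m = m₀ (V₀/V)^(Q_out/(Q_in−Q_out)) = 65.7 × (8.57/18.692)^(0.93213) = 31.760 g.
C = m/V = 31.760/18.692 = 1.6991 g/m³.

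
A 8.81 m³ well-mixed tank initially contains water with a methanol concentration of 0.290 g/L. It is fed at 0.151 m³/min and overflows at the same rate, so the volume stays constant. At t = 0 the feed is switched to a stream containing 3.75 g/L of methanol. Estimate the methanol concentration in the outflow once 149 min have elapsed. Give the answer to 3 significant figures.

Unsteady species balance (constant V, well mixed): V dC/dt = Q(C_in − C).
Time constant τ = V/Q = 8.81/0.151 = 58.344 min.
Integrating: C(t) = C_in + (C₀ − C_in) e^(−t/τ).
C(149) = 3.75 + (0.290 − 3.75)·e^(−149/58.344) = 3.75 + (-3.4600)·0.077785 = 3.4809 g/L.

3.48 g/L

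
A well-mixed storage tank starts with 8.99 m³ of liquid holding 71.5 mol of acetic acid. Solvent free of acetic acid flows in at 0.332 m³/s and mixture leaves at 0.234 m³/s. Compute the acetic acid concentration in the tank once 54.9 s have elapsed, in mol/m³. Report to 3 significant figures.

Total volume: dV/dt = Q_in − Q_out = 0.098000 m³/s, so V(t) = 8.99 + 0.098000 t and V(54.9) = 14.370 m³.
Solute balance: dm/dt = 0 − Q_out C = −Q_out m/V(t).
dm/m = −Q_out dt/(V₀ + 0.098000 t); integrating gives ln(m/m₀) = −(Q_out/(Q_in−Q_out)) ln(V/V₀).
m = m₀ (V₀/V)^(Q_out/(Q_in−Q_out)) = 71.5 × (8.99/14.370)^(2.3878) = 23.330 mol.
C = m/V = 23.330/14.370 = 1.6235 mol/m³.

1.62 mol/m³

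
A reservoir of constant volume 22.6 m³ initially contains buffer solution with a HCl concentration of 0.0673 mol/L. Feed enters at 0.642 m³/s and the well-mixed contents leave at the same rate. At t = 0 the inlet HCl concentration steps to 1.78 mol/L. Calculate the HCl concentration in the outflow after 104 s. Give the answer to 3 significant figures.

1.69 mol/L

Accumulation = in − out for the solute gives V dC/dt = Q(C_in − C).
So dC/dt = (C_in − C)/τ with τ = V/Q = 22.6/0.642 = 35.202 s.
C approaches C_in exponentially: C(t) = C_in + (C₀ − C_in) e^(−t/τ).
C(104) = 1.78 + (0.0673 − 1.78)·e^(−104/35.202) = 1.78 + (-1.7127)·0.052113 = 1.6907 mol/L.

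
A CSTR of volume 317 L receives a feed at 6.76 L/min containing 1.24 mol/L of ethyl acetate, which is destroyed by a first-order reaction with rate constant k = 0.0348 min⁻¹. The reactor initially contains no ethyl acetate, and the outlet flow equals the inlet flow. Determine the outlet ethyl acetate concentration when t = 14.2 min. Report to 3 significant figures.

0.259 mol/L

Accumulation = in − out − consumed: V dC/dt = Q C_in − Q C − k V C.
dC/dt = (Q/V) C_in − (Q/V + k) C; effective rate a = Q/V + k = 0.021325 + 0.0348 = 0.056125 min⁻¹.
C_ss = Q C_in/(Q + kV) = 0.47114 mol/L; C(t) = C_ss + (C₀ − C_ss) e^(−a t).
C(14.2) = 0.47114 + (-0.47114)·e^(−0.056125·14.2) = 0.47114 + (-0.47114)·0.45069 = 0.25880 mol/L.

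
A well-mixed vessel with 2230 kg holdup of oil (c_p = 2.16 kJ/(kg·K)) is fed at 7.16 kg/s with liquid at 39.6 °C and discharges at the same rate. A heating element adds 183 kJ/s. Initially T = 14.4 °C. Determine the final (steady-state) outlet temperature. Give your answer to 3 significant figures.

51.4 °C

M c_p dT/dt = ṁ c_p (T_in − T) + Q̇.
At steady state dT/dt = 0 ⇒ T_ss = T_in + Q̇/(ṁ c_p) = 39.6 + 183/(7.16·2.16) = 51.433 °C.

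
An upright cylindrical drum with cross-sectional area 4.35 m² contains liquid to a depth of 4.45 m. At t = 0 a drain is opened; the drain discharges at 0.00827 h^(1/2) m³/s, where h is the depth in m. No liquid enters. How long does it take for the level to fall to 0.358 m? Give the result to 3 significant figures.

1590 s

A dh/dt = −Q_out = −0.00827 √h.
∫ h^(−1/2) dh = −(0.00827/A) ∫ dt, giving 2√h = 2√h₀ − (0.00827/A) t.
t = 2A(√h₀ − √h)/0.00827 = 2·4.35·(√4.45 − √0.358)/0.00827
  = 8.7000 × (2.1095 − 0.59833) / 0.00827 = 1589.7 s.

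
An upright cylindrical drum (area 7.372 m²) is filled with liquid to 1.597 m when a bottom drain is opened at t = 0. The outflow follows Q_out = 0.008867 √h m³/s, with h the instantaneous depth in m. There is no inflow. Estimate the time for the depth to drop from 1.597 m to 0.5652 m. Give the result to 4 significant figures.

With no inflow, A dh/dt = −0.008867 √h.
This is separable: 2 d(√h)/dt = −0.008867/A, so √h = √h₀ − (0.008867/(2A)) t.
t = 2A(√h₀ − √h)/0.008867 = 2·7.372·(√1.597 − √0.5652)/0.008867
  = 14.7440 × (1.26372 − 0.751798) / 0.008867 = 851.229 s.

851.2 s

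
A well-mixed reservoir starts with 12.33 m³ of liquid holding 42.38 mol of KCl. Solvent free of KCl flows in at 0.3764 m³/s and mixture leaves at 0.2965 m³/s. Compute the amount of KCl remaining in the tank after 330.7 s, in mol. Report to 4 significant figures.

0.6048 mol

Total volume: dV/dt = Q_in − Q_out = 0.0799000 m³/s, so V(t) = 12.33 + 0.0799000 t and V(330.7) = 38.7529 m³.
Species balance (pure solvent in): dm/dt = −Q_out · m/V(t).
Separate: dm/m = −Q_out dt/V(t) ⇒ ln(m/m₀) = −(Q_out/(Q_in−Q_out)) ln(V/V₀).
m = m₀ (V₀/V)^(Q_out/(Q_in−Q_out)) = 42.38 × (12.33/38.7529)^(3.71089) = 0.604759 mol.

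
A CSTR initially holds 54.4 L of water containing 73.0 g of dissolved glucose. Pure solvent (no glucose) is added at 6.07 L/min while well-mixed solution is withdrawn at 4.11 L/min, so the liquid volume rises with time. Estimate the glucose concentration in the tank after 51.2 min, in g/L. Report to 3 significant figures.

0.0527 g/L

Total volume: dV/dt = Q_in − Q_out = 1.9600 L/min, so V(t) = 54.4 + 1.9600 t and V(51.2) = 154.75 L.
Species balance (pure solvent in): dm/dt = −Q_out · m/V(t).
dm/m = −Q_out dt/(V₀ + 1.9600 t); integrating gives ln(m/m₀) = −(Q_out/(Q_in−Q_out)) ln(V/V₀).
m = m₀ (V₀/V)^(Q_out/(Q_in−Q_out)) = 73.0 × (54.4/154.75)^(2.0969) = 8.1514 g.
C = m/V = 8.1514/154.75 = 0.052674 g/L.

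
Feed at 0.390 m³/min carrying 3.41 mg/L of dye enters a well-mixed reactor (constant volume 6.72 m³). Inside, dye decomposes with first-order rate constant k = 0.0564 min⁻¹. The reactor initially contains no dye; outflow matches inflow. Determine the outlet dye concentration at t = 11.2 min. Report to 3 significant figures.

1.25 mg/L

V dC/dt = Q(C_in − C) − k V C.
dC/dt = (Q/V) C_in − (Q/V + k) C; effective rate a = Q/V + k = 0.058036 + 0.0564 = 0.11444 min⁻¹.
C_ss = Q C_in/(Q + kV) = 1.7294 mg/L; C(t) = C_ss + (C₀ − C_ss) e^(−a t).
C(11.2) = 1.7294 + (-1.7294)·e^(−0.11444·11.2) = 1.7294 + (-1.7294)·0.27757 = 1.2493 mg/L.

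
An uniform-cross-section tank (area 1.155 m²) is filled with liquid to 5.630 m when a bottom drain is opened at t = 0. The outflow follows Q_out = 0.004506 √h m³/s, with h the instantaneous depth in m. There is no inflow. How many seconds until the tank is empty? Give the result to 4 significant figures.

With no inflow, A dh/dt = −0.004506 √h.
∫ h^(−1/2) dh = −(0.004506/A) ∫ dt, giving 2√h = 2√h₀ − (0.004506/A) t.
Tank is empty when √h = 0: t_empty = 2A√h₀/0.004506.
t_empty = 2·1.155·√5.630/0.004506 = 2.31000·2.37276/0.004506 = 1216.40 s.

1216 s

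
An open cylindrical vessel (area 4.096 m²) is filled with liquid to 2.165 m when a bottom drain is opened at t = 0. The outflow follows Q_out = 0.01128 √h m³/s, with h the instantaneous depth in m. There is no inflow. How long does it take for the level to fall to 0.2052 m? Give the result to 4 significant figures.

Unsteady balance on liquid volume: A dh/dt = −0.01128 √h.
Separate and integrate: 2(√h − √h₀) = −(0.01128/A) t.
t = 2A(√h₀ − √h)/0.01128 = 2·4.096·(√2.165 − √0.2052)/0.01128
  = 8.19200 × (1.47139 − 0.452990) / 0.01128 = 739.607 s.

739.6 s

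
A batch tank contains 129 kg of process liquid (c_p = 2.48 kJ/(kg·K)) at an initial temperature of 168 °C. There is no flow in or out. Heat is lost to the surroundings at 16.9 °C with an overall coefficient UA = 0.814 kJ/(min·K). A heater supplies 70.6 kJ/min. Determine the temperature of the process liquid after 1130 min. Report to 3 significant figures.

M c_p dT/dt = −UA(T − T_amb) + Q̇.
dT/dt = (T_ss − T)/τ with T_ss = T_amb + Q̇/UA = 16.9 + 70.6/0.814 = 103.63 °C, τ = M c_p/UA = 129·2.48/0.814 = 393.02 min.
This is linear first-order; T(t) = T_ss + (T₀ − T_ss) e^(−t/τ).
T(1130) = 103.63 + (64.368)·0.056407 = 107.26 °C.

107 °C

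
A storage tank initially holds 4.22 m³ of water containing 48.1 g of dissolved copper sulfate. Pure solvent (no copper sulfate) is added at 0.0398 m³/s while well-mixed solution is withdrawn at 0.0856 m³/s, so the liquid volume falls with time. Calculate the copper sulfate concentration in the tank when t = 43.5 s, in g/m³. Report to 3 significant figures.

Let m(t) be the amount of copper sulfate. Volume: V(t) = V₀ + (Q_in − Q_out) t = 4.22 − 0.045800 t; V(43.5) = 2.2277 m³.
Species balance (pure solvent in): dm/dt = −Q_out · m/V(t).
dm/m = −Q_out dt/(V₀ − 0.045800 t); integrating gives ln(m/m₀) = −(Q_out/(Q_in−Q_out)) ln(V/V₀).
m = m₀ (V₀/V)^(Q_out/(Q_in−Q_out)) = 48.1 × (4.22/2.2277)^(-1.8690) = 14.574 g.
C = m/V = 14.574/2.2277 = 6.5422 g/m³.

6.54 g/m³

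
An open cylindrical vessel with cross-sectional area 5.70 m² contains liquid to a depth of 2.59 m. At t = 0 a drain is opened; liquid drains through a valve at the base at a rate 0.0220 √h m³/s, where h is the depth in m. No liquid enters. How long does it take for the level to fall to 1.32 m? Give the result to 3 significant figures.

With no inflow, A dh/dt = −0.0220 √h.
∫ h^(−1/2) dh = −(0.0220/A) ∫ dt, giving 2√h = 2√h₀ − (0.0220/A) t.
t = 2A(√h₀ − √h)/0.0220 = 2·5.70·(√2.59 − √1.32)/0.0220
  = 11.400 × (1.6093 − 1.1489) / 0.0220 = 238.59 s.

239 s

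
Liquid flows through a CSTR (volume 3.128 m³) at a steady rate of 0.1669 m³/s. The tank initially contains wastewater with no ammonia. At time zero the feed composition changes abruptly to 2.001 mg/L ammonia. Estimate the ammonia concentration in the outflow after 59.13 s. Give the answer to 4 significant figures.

1.916 mg/L

Mass balance on the solute (V constant): V dC/dt = Q(C_in − C).
Rewrite as dC/dt + C/τ = C_in/τ, τ = V/Q = 18.7418 s.
Integrating: C(t) = C_in + (C₀ − C_in) e^(−t/τ).
C(59.13) = 2.001 + (0 − 2.001)·e^(−59.13/18.7418) = 2.001 + (-2.00100)·0.0426390 = 1.91568 mg/L.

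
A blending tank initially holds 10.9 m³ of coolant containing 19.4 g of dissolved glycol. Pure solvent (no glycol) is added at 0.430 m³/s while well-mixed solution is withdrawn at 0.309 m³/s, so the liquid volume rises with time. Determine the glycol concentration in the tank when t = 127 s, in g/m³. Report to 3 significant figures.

0.0781 g/m³

Let m(t) be the amount of glycol. Volume: V(t) = V₀ + (Q_in − Q_out) t = 10.9 + 0.12100 t; V(127) = 26.267 m³.
No glycol enters, so dm/dt = −Q_out · (m/V).
Separate: dm/m = −Q_out dt/V(t) ⇒ ln(m/m₀) = −(Q_out/(Q_in−Q_out)) ln(V/V₀).
m = m₀ (V₀/V)^(Q_out/(Q_in−Q_out)) = 19.4 × (10.9/26.267)^(2.5537) = 2.0527 g.
C = m/V = 2.0527/26.267 = 0.078147 g/m³.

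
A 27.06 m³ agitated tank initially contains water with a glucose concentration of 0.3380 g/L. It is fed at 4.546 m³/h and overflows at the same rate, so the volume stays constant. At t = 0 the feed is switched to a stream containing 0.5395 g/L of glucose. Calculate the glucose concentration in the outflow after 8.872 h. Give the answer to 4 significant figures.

0.4941 g/L

Unsteady species balance (constant V, well mixed): V dC/dt = Q(C_in − C).
So dC/dt = (C_in − C)/τ with τ = V/Q = 27.06/4.546 = 5.95249 h.
Solution: C(t) = C_in + (C₀ − C_in) e^(−t/τ).
C(8.872) = 0.5395 + (0.3380 − 0.5395)·e^(−8.872/5.95249) = 0.5395 + (-0.201500)·0.225267 = 0.494109 g/L.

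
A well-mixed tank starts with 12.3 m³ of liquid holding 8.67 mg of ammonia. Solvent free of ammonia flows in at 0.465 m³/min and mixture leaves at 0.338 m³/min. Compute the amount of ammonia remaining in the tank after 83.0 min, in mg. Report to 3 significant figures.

Let m(t) be the amount of ammonia. Volume: V(t) = V₀ + (Q_in − Q_out) t = 12.3 + 0.12700 t; V(83.0) = 22.841 m³.
Solute balance: dm/dt = 0 − Q_out C = −Q_out m/V(t).
Separate: dm/m = −Q_out dt/V(t) ⇒ ln(m/m₀) = −(Q_out/(Q_in−Q_out)) ln(V/V₀).
m = m₀ (V₀/V)^(Q_out/(Q_in−Q_out)) = 8.67 × (12.3/22.841)^(2.6614) = 1.6696 mg.

1.67 mg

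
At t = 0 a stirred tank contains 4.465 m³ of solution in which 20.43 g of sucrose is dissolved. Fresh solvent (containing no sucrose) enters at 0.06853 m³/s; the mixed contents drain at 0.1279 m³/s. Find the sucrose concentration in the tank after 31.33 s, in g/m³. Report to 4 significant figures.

Total volume: dV/dt = Q_in − Q_out = -0.0593700 m³/s, so V(t) = 4.465 − 0.0593700 t and V(31.33) = 2.60494 m³.
Species balance (pure solvent in): dm/dt = −Q_out · m/V(t).
dm/m = −Q_out dt/(V₀ − 0.0593700 t); integrating gives ln(m/m₀) = −(Q_out/(Q_in−Q_out)) ln(V/V₀).
m = m₀ (V₀/V)^(Q_out/(Q_in−Q_out)) = 20.43 × (4.465/2.60494)^(-2.15429) = 6.39902 g.
C = m/V = 6.39902/2.60494 = 2.45650 g/m³.

2.456 g/m³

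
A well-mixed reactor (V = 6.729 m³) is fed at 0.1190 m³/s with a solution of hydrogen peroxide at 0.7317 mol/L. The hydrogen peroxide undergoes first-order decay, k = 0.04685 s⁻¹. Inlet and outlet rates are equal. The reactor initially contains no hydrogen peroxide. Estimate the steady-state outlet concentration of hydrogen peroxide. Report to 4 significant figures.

0.2005 mol/L

Accumulation = in − out − consumed: V dC/dt = Q C_in − Q C − k V C.
Steady state (dC/dt = 0): C_ss = Q C_in/(Q + kV) = C_in/(1 + kV/Q).
C_ss = 0.1190·0.7317/(0.1190 + 0.04685·6.729) = 0.0870723/0.434254 = 0.200510 mol/L.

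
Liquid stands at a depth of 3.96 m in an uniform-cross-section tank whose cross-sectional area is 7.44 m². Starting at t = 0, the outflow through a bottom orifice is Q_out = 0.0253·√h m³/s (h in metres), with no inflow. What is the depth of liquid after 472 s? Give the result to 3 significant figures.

With no inflow, A dh/dt = −0.0253 √h.
Separate and integrate: 2(√h − √h₀) = −(0.0253/A) t.
√h = √3.96 − 0.0253·472/(2·7.44) = 1.9900 − 0.80253 = 1.1874.
h = 1.1874² = 1.4100 m.

1.41 m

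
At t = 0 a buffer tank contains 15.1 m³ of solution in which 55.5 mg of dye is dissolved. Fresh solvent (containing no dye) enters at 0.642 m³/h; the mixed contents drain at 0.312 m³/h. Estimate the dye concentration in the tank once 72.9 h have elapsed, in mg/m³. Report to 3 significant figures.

Total volume: dV/dt = Q_in − Q_out = 0.33000 m³/h, so V(t) = 15.1 + 0.33000 t and V(72.9) = 39.157 m³.
Solute balance: dm/dt = 0 − Q_out C = −Q_out m/V(t).
Separate: dm/m = −Q_out dt/V(t) ⇒ ln(m/m₀) = −(Q_out/(Q_in−Q_out)) ln(V/V₀).
m = m₀ (V₀/V)^(Q_out/(Q_in−Q_out)) = 55.5 × (15.1/39.157)^(0.94545) = 22.544 mg.
C = m/V = 22.544/39.157 = 0.57574 mg/m³.

0.576 mg/m³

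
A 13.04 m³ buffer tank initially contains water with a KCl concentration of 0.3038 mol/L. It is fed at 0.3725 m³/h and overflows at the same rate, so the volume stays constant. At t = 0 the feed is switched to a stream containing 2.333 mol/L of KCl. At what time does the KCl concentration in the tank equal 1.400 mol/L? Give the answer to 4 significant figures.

27.20 h

Species balance: V dC/dt = Q(C_in − C) ⇒ τ = V/Q = 35.0067 h.
C(t) = C_in + (C₀ − C_in) e^(−t/τ). Set C = 1.400 and solve for t:
e^(−t/τ) = (C − C_in)/(C₀ − C_in) = (1.400 − 2.333)/(0.3038 − 2.333) = 0.459787
t = −τ ln(…) = 35.0067 × 0.776992 = 27.1999 h.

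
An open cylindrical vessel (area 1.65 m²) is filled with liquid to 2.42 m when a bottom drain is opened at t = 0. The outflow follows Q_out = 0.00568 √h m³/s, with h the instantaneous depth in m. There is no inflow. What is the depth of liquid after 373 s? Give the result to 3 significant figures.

0.835 m

With no inflow, A dh/dt = −0.00568 √h.
Separate and integrate: 2(√h − √h₀) = −(0.00568/A) t.
√h = √2.42 − 0.00568·373/(2·1.65) = 1.5556 − 0.64201 = 0.91362.
h = 0.91362² = 0.83471 m.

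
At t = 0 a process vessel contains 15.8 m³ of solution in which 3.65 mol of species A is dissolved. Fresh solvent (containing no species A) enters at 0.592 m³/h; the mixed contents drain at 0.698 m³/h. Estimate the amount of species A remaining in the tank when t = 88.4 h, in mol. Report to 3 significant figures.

0.00980 mol

Let m(t) be the amount of species A. Volume: V(t) = V₀ + (Q_in − Q_out) t = 15.8 − 0.10600 t; V(88.4) = 6.4296 m³.
Solute balance: dm/dt = 0 − Q_out C = −Q_out m/V(t).
Separate: dm/m = −Q_out dt/V(t) ⇒ ln(m/m₀) = −(Q_out/(Q_in−Q_out)) ln(V/V₀).
m = m₀ (V₀/V)^(Q_out/(Q_in−Q_out)) = 3.65 × (15.8/6.4296)^(-6.5849) = 0.0097963 mol.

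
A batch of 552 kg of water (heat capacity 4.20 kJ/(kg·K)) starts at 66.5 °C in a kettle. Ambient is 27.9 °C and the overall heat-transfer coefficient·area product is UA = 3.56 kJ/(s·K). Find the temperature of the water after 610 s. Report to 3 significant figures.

43.0 °C

Lumped-capacitance energy balance: M c_p dT/dt = UA(T_amb − T).
dT/dt = (T_ss − T)/τ with T_ss = T_amb = 27.900 °C, τ = M c_p/UA = 552·4.20/3.56 = 651.24 s.
Solution: T(t) = T_ss + (T₀ − T_ss) e^(−t/τ).
T(610) = 27.900 + (38.600)·0.39193 = 43.028 °C.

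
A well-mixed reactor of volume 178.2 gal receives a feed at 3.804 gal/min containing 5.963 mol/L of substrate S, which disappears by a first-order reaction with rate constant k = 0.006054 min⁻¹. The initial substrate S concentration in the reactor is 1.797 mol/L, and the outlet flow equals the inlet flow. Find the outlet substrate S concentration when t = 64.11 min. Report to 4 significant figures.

4.154 mol/L

Species balance: V dC/dt = Q C_in − Q C − k V C.
dC/dt = (Q/V) C_in − (Q/V + k) C; effective rate a = Q/V + k = 0.0213468 + 0.006054 = 0.0274008 min⁻¹.
C_ss = Q C_in/(Q + kV) = 4.64552 mol/L; C(t) = C_ss + (C₀ − C_ss) e^(−a t).
C(64.11) = 4.64552 + (-2.84852)·e^(−0.0274008·64.11) = 4.64552 + (-2.84852)·0.172620 = 4.15381 mol/L.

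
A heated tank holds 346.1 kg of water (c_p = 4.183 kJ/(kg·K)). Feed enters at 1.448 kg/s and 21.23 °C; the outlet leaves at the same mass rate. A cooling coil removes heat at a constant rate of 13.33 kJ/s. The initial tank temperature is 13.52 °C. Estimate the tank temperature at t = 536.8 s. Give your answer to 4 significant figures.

18.45 °C

First-law balance (no shaft work): M c_p dT/dt = ṁ c_p (T_in − T) − 13.33.
τ = M/ṁ = 239.019 s; T_ss = T_in − Q̇/(ṁ c_p) = 21.23 − 13.33/(1.448·4.183) = 19.0292 °C.
Solution: T(t) = T_ss + (T₀ − T_ss) e^(−t/τ).
T(536.8) = 19.0292 + (-5.50923)·e^(−536.8/239.019) = 19.0292 + (-5.50923)·0.105838 = 18.4461 °C.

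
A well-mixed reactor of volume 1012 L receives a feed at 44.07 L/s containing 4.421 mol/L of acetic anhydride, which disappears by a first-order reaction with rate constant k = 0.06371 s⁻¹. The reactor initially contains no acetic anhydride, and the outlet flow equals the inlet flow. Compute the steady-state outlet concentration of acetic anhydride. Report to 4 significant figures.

V dC/dt = Q(C_in − C) − k V C.
Steady state (dC/dt = 0): C_ss = Q C_in/(Q + kV) = C_in/(1 + kV/Q).
C_ss = 44.07·4.421/(44.07 + 0.06371·1012) = 194.833/108.545 = 1.79496 mol/L.

1.795 mol/L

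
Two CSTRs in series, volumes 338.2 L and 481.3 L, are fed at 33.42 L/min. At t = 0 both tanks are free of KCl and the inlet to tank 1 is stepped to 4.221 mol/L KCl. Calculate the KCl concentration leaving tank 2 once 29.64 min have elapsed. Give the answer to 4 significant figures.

2.941 mol/L

Each tank obeys Vᵢ dCᵢ/dt = Q(Cᵢ₋₁ − Cᵢ), so τᵢ = Vᵢ/Q.
τ₁ = 338.2/33.42 = 10.1197 min; τ₂ = 481.3/33.42 = 14.4016 min.
Tank 1: C₁ = C_in(1 − e^(−t/τ₁)). Tank 2 (τ₁ ≠ τ₂): C₂ = C_in[1 − (τ₁ e^(−t/τ₁) − τ₂ e^(−t/τ₂))/(τ₁ − τ₂)].
At t = 29.64: e^(−t/τ₁) = 0.0534535, e^(−t/τ₂) = 0.127695.
C₂ = 4.221·[1 − (10.1197·0.0534535 − 14.4016·0.127695)/(-4.28187)] = 4.221·0.696844 = 2.94138 mol/L.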